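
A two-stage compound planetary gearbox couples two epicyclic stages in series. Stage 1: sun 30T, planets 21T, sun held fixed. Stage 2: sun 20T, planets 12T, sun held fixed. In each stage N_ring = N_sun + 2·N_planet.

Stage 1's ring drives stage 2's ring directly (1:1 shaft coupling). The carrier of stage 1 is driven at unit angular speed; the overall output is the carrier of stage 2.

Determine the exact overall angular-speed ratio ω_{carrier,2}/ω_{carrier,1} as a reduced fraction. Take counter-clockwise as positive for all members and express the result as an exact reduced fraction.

Stage 1: N_ring = 30 + 2·21 = 72
Stage 1: 30(ω_s−ω_c) = −72(ω_r−ω_c),  ω_s=0, ω_c=1
Stage 1: ω_r = 1 − (30/72)(0−1) = 17/12
  ⇒ ω_r¹/ω_c¹ = 17/12
Stage 2: N_ring = 20 + 2·12 = 44
Stage 2: 20(ω_s−ω_c) = −44(ω_r−ω_c),  ω_s=0, ω_r=1
Stage 2: 20(0−ω_c) = −44(1−ω_c)  ⇒  64ω_c = 44  ⇒  ω_c = 11/16
  ⇒ ω_c²/ω_r² = 11/16
Coupling ω_r² = ω_r¹ ⇒ overall = 17/12 × 11/16 = 187/192

187/192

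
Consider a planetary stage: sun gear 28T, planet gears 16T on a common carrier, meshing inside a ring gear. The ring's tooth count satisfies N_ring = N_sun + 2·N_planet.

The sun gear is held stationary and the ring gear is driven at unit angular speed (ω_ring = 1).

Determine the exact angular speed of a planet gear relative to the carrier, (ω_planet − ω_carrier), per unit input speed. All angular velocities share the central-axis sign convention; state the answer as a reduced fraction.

N_ring = 28 + 2·16 = 60
28(ω_s−ω_c) = −60(ω_r−ω_c),  ω_s=0, ω_r=1
28(0−ω_c) = −60(1−ω_c)  ⇒  88ω_c = 60  ⇒  ω_c = 15/22
sun–planet: 28·(0−15/22) = −16·(ω_p−ω_c)  ⇒  ω_p−ω_c = −(28/16)·(-15/22) = 105/88

105/88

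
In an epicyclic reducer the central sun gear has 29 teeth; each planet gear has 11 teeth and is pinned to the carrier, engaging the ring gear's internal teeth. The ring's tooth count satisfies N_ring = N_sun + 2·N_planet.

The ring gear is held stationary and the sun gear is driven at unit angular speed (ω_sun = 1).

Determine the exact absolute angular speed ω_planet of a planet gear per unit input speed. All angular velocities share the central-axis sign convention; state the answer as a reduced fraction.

N_ring = 29 + 2·11 = 51
29(ω_s−ω_c) = −51(ω_r−ω_c),  ω_r=0, ω_s=1
29(1−ω_c) = −51(0−ω_c)  ⇒  80ω_c = 29  ⇒  ω_c = 29/80
sun–planet: 29·(1−29/80) = −11·(ω_p−ω_c)  ⇒  ω_p−ω_c = −(29/11)·(51/80) = -1479/880
ω_p = 29/80 − 1479/880 = -29/22

-29/22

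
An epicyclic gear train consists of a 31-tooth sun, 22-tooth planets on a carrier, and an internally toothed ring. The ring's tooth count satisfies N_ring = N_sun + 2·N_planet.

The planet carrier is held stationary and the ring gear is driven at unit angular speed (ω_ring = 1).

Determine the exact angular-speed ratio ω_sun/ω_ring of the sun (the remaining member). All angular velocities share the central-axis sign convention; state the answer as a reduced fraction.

N_ring = 31 + 2·22 = 75
31(ω_s−ω_c) = −75(ω_r−ω_c),  ω_c=0, ω_r=1
ω_s = 0 − (75/31)(1−0) = -75/31
ω_s/ω_r = -75/31

-75/31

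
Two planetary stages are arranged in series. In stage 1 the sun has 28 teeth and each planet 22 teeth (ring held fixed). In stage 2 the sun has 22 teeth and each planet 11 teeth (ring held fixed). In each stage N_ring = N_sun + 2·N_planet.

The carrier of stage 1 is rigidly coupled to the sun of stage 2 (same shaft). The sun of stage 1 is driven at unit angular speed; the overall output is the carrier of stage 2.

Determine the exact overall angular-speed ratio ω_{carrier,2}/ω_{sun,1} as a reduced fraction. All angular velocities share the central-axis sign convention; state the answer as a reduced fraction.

Stage 1: N_ring = 28 + 2·22 = 72
Stage 1: 28(ω_s−ω_c) = −72(ω_r−ω_c),  ω_r=0, ω_s=1
Stage 1: 28(1−ω_c) = −72(0−ω_c)  ⇒  100ω_c = 28  ⇒  ω_c = 7/25
  ⇒ ω_c¹/ω_s¹ = 7/25
Stage 2: N_ring = 22 + 2·11 = 44
Stage 2: 22(ω_s−ω_c) = −44(ω_r−ω_c),  ω_r=0, ω_s=1
Stage 2: 22(1−ω_c) = −44(0−ω_c)  ⇒  66ω_c = 22  ⇒  ω_c = 1/3
  ⇒ ω_c²/ω_s² = 1/3
Coupling ω_s² = ω_c¹ ⇒ overall = 7/25 × 1/3 = 7/75

7/75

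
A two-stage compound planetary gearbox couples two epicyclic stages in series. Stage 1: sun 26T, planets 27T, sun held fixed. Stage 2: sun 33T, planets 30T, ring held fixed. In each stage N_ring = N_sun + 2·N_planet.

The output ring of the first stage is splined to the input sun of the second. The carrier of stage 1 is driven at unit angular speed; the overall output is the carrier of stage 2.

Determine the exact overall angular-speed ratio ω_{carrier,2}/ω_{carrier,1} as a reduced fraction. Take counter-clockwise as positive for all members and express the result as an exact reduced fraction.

583/1680

Stage 1: N_ring = 26 + 2·27 = 80
Stage 1: 26(ω_s−ω_c) = −80(ω_r−ω_c),  ω_s=0, ω_c=1
Stage 1: ω_r = 1 − (26/80)(0−1) = 53/40
  ⇒ ω_r¹/ω_c¹ = 53/40
Stage 2: N_ring = 33 + 2·30 = 93
Stage 2: 33(ω_s−ω_c) = −93(ω_r−ω_c),  ω_r=0, ω_s=1
Stage 2: 33(1−ω_c) = −93(0−ω_c)  ⇒  126ω_c = 33  ⇒  ω_c = 11/42
  ⇒ ω_c²/ω_s² = 11/42
Coupling ω_s² = ω_r¹ ⇒ overall = 53/40 × 11/42 = 583/1680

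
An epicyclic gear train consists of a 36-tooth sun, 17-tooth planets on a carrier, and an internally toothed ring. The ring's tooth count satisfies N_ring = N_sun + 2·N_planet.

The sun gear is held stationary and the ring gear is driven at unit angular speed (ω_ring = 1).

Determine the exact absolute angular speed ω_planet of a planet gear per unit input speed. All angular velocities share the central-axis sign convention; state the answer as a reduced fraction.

35/17

N_ring = 36 + 2·17 = 70
36(ω_s−ω_c) = −70(ω_r−ω_c),  ω_s=0, ω_r=1
36(0−ω_c) = −70(1−ω_c)  ⇒  106ω_c = 70  ⇒  ω_c = 35/53
sun–planet: 36·(0−35/53) = −17·(ω_p−ω_c)  ⇒  ω_p−ω_c = −(36/17)·(-35/53) = 1260/901
ω_p = 35/53 + 1260/901 = 35/17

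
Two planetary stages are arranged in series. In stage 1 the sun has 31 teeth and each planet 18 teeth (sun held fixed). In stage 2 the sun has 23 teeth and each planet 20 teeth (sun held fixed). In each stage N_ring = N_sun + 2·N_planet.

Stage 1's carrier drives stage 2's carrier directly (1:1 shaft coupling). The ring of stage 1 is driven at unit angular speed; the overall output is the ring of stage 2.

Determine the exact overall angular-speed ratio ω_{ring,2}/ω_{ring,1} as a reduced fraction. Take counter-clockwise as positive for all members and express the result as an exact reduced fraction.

Stage 1: N_ring = 31 + 2·18 = 67
Stage 1: 31(ω_s−ω_c) = −67(ω_r−ω_c),  ω_s=0, ω_r=1
Stage 1: 31(0−ω_c) = −67(1−ω_c)  ⇒  98ω_c = 67  ⇒  ω_c = 67/98
  ⇒ ω_c¹/ω_r¹ = 67/98
Stage 2: N_ring = 23 + 2·20 = 63
Stage 2: 23(ω_s−ω_c) = −63(ω_r−ω_c),  ω_s=0, ω_c=1
Stage 2: ω_r = 1 − (23/63)(0−1) = 86/63
  ⇒ ω_r²/ω_c² = 86/63
Coupling ω_c² = ω_c¹ ⇒ overall = 67/98 × 86/63 = 2881/3087

2881/3087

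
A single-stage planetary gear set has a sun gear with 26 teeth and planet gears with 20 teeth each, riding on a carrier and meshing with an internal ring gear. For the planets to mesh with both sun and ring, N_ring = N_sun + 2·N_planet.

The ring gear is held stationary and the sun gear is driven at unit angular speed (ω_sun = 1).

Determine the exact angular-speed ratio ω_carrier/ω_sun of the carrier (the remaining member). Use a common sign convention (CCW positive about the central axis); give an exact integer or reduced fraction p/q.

N_ring = 26 + 2·20 = 66
26(ω_s−ω_c) = −66(ω_r−ω_c),  ω_r=0, ω_s=1
26(1−ω_c) = −66(0−ω_c)  ⇒  92ω_c = 26  ⇒  ω_c = 13/46
ω_c/ω_s = 13/46

13/46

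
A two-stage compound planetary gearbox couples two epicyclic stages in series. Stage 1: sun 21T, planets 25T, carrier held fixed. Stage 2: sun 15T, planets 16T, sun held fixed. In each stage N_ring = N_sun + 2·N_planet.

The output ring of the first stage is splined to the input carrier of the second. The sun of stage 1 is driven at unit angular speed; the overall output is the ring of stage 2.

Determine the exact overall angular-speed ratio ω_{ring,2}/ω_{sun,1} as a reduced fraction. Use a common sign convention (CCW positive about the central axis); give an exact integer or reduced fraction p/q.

Stage 1: N_ring = 21 + 2·25 = 71
Stage 1: 21(ω_s−ω_c) = −71(ω_r−ω_c),  ω_c=0, ω_s=1
Stage 1: ω_r = 0 − (21/71)(1−0) = -21/71
  ⇒ ω_r¹/ω_s¹ = -21/71
Stage 2: N_ring = 15 + 2·16 = 47
Stage 2: 15(ω_s−ω_c) = −47(ω_r−ω_c),  ω_s=0, ω_c=1
Stage 2: ω_r = 1 − (15/47)(0−1) = 62/47
  ⇒ ω_r²/ω_c² = 62/47
Coupling ω_c² = ω_r¹ ⇒ overall = -21/71 × 62/47 = -1302/3337

-1302/3337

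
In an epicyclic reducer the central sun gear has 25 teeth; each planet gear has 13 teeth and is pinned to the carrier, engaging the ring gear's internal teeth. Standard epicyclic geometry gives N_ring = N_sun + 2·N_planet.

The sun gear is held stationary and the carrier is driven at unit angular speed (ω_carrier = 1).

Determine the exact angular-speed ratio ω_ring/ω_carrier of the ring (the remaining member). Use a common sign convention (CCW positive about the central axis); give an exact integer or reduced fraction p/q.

76/51

N_ring = 25 + 2·13 = 51
25(ω_s−ω_c) = −51(ω_r−ω_c),  ω_s=0, ω_c=1
ω_r = 1 − (25/51)(0−1) = 76/51
ω_r/ω_c = 76/51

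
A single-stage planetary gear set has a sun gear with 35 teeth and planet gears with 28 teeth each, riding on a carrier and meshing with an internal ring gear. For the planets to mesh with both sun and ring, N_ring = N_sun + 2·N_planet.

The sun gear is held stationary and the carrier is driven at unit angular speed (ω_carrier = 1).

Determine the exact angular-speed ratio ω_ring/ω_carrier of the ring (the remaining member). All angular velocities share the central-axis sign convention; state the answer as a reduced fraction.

18/13

N_ring = 35 + 2·28 = 91
35(ω_s−ω_c) = −91(ω_r−ω_c),  ω_s=0, ω_c=1
ω_r = 1 − (35/91)(0−1) = 18/13
ω_r/ω_c = 18/13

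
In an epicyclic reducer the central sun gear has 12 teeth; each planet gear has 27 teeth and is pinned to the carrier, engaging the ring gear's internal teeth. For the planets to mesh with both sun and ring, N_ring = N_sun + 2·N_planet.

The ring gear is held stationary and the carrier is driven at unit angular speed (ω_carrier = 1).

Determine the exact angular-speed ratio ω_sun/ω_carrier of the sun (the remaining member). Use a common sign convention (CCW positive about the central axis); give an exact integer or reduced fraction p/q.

N_ring = 12 + 2·27 = 66
12(ω_s−ω_c) = −66(ω_r−ω_c),  ω_r=0, ω_c=1
ω_s = 1 − (66/12)(0−1) = 13/2
ω_s/ω_c = 13/2

13/2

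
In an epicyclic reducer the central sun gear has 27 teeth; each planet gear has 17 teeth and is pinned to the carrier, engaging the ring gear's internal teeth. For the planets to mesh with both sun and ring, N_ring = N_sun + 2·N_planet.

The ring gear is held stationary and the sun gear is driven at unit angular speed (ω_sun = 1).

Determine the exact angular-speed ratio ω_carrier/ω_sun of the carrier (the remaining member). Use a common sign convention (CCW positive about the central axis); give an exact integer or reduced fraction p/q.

N_ring = 27 + 2·17 = 61
27(ω_s−ω_c) = −61(ω_r−ω_c),  ω_r=0, ω_s=1
27(1−ω_c) = −61(0−ω_c)  ⇒  88ω_c = 27  ⇒  ω_c = 27/88
ω_c/ω_s = 27/88

27/88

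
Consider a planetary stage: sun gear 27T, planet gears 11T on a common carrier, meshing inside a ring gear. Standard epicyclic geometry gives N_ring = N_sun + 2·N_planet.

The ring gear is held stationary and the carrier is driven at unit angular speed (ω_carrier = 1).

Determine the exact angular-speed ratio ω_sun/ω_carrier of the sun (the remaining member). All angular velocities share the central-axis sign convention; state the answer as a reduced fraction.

N_ring = 27 + 2·11 = 49
27(ω_s−ω_c) = −49(ω_r−ω_c),  ω_r=0, ω_c=1
ω_s = 1 − (49/27)(0−1) = 76/27
ω_s/ω_c = 76/27

76/27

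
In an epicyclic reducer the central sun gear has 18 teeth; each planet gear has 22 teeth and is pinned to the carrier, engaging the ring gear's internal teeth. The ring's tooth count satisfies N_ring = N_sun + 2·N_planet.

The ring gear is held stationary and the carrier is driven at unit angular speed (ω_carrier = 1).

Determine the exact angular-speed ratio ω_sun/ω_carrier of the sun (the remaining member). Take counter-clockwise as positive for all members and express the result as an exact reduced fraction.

40/9

N_ring = 18 + 2·22 = 62
18(ω_s−ω_c) = −62(ω_r−ω_c),  ω_r=0, ω_c=1
ω_s = 1 − (62/18)(0−1) = 40/9
ω_s/ω_c = 40/9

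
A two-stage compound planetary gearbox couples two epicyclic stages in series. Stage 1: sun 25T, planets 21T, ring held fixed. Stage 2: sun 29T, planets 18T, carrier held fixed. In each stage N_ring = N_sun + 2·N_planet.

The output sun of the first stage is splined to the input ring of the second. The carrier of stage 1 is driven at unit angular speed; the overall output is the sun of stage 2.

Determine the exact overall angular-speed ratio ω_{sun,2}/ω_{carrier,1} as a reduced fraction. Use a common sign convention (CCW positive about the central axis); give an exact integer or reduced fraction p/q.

-1196/145

Stage 1: N_ring = 25 + 2·21 = 67
Stage 1: 25(ω_s−ω_c) = −67(ω_r−ω_c),  ω_r=0, ω_c=1
Stage 1: ω_s = 1 − (67/25)(0−1) = 92/25
  ⇒ ω_s¹/ω_c¹ = 92/25
Stage 2: N_ring = 29 + 2·18 = 65
Stage 2: 29(ω_s−ω_c) = −65(ω_r−ω_c),  ω_c=0, ω_r=1
Stage 2: ω_s = 0 − (65/29)(1−0) = -65/29
  ⇒ ω_s²/ω_r² = -65/29
Coupling ω_r² = ω_s¹ ⇒ overall = 92/25 × -65/29 = -1196/145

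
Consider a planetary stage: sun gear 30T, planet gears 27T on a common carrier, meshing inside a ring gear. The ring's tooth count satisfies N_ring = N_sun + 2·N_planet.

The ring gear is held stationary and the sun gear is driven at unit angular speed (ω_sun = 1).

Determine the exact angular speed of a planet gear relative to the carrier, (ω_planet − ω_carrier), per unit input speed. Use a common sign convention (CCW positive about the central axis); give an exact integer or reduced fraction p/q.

N_ring = 30 + 2·27 = 84
30(ω_s−ω_c) = −84(ω_r−ω_c),  ω_r=0, ω_s=1
30(1−ω_c) = −84(0−ω_c)  ⇒  114ω_c = 30  ⇒  ω_c = 5/19
sun–planet: 30·(1−5/19) = −27·(ω_p−ω_c)  ⇒  ω_p−ω_c = −(30/27)·(14/19) = -140/171

-140/171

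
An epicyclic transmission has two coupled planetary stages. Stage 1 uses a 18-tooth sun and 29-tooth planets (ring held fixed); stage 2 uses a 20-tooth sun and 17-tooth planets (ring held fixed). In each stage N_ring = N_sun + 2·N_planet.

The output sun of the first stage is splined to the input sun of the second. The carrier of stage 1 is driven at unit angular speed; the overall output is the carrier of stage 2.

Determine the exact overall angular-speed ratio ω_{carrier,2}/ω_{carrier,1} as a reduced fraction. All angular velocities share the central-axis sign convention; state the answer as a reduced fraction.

470/333

Stage 1: N_ring = 18 + 2·29 = 76
Stage 1: 18(ω_s−ω_c) = −76(ω_r−ω_c),  ω_r=0, ω_c=1
Stage 1: ω_s = 1 − (76/18)(0−1) = 47/9
  ⇒ ω_s¹/ω_c¹ = 47/9
Stage 2: N_ring = 20 + 2·17 = 54
Stage 2: 20(ω_s−ω_c) = −54(ω_r−ω_c),  ω_r=0, ω_s=1
Stage 2: 20(1−ω_c) = −54(0−ω_c)  ⇒  74ω_c = 20  ⇒  ω_c = 10/37
  ⇒ ω_c²/ω_s² = 10/37
Coupling ω_s² = ω_s¹ ⇒ overall = 47/9 × 10/37 = 470/333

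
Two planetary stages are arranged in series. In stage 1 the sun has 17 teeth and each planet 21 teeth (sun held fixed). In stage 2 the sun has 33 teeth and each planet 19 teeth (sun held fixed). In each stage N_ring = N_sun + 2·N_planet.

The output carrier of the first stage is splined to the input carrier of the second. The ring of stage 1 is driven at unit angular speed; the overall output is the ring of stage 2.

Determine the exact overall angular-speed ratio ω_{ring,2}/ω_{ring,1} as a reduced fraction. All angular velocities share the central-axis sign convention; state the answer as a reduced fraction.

Stage 1: N_ring = 17 + 2·21 = 59
Stage 1: 17(ω_s−ω_c) = −59(ω_r−ω_c),  ω_s=0, ω_r=1
Stage 1: 17(0−ω_c) = −59(1−ω_c)  ⇒  76ω_c = 59  ⇒  ω_c = 59/76
  ⇒ ω_c¹/ω_r¹ = 59/76
Stage 2: N_ring = 33 + 2·19 = 71
Stage 2: 33(ω_s−ω_c) = −71(ω_r−ω_c),  ω_s=0, ω_c=1
Stage 2: ω_r = 1 − (33/71)(0−1) = 104/71
  ⇒ ω_r²/ω_c² = 104/71
Coupling ω_c² = ω_c¹ ⇒ overall = 59/76 × 104/71 = 1534/1349

1534/1349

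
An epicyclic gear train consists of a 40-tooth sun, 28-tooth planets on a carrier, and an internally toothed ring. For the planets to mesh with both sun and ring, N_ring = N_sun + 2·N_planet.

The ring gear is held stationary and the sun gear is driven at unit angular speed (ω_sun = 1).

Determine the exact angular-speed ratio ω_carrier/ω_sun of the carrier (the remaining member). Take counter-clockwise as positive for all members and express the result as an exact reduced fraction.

N_ring = 40 + 2·28 = 96
40(ω_s−ω_c) = −96(ω_r−ω_c),  ω_r=0, ω_s=1
40(1−ω_c) = −96(0−ω_c)  ⇒  136ω_c = 40  ⇒  ω_c = 5/17
ω_c/ω_s = 5/17

5/17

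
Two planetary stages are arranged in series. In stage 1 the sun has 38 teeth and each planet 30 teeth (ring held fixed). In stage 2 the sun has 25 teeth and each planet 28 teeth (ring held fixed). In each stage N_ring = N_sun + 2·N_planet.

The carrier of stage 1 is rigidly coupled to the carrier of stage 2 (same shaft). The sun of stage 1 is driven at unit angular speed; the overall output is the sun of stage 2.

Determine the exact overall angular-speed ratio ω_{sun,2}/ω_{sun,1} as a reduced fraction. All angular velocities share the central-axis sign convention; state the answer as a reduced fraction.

1007/850

Stage 1: N_ring = 38 + 2·30 = 98
Stage 1: 38(ω_s−ω_c) = −98(ω_r−ω_c),  ω_r=0, ω_s=1
Stage 1: 38(1−ω_c) = −98(0−ω_c)  ⇒  136ω_c = 38  ⇒  ω_c = 19/68
  ⇒ ω_c¹/ω_s¹ = 19/68
Stage 2: N_ring = 25 + 2·28 = 81
Stage 2: 25(ω_s−ω_c) = −81(ω_r−ω_c),  ω_r=0, ω_c=1
Stage 2: ω_s = 1 − (81/25)(0−1) = 106/25
  ⇒ ω_s²/ω_c² = 106/25
Coupling ω_c² = ω_c¹ ⇒ overall = 19/68 × 106/25 = 1007/850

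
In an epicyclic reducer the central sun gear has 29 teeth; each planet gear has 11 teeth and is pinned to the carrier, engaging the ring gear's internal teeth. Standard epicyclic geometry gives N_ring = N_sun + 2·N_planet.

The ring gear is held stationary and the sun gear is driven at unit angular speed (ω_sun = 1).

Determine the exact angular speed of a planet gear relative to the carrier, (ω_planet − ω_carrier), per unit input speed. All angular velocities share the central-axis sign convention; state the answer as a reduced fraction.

-1479/880

N_ring = 29 + 2·11 = 51
29(ω_s−ω_c) = −51(ω_r−ω_c),  ω_r=0, ω_s=1
29(1−ω_c) = −51(0−ω_c)  ⇒  80ω_c = 29  ⇒  ω_c = 29/80
sun–planet: 29·(1−29/80) = −11·(ω_p−ω_c)  ⇒  ω_p−ω_c = −(29/11)·(51/80) = -1479/880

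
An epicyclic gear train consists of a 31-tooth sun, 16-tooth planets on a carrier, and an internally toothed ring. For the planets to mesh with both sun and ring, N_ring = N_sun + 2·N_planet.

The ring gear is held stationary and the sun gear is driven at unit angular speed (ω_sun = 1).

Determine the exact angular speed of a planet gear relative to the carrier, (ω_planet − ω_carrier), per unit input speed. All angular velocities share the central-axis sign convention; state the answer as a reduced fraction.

-1953/1504

N_ring = 31 + 2·16 = 63
31(ω_s−ω_c) = −63(ω_r−ω_c),  ω_r=0, ω_s=1
31(1−ω_c) = −63(0−ω_c)  ⇒  94ω_c = 31  ⇒  ω_c = 31/94
sun–planet: 31·(1−31/94) = −16·(ω_p−ω_c)  ⇒  ω_p−ω_c = −(31/16)·(63/94) = -1953/1504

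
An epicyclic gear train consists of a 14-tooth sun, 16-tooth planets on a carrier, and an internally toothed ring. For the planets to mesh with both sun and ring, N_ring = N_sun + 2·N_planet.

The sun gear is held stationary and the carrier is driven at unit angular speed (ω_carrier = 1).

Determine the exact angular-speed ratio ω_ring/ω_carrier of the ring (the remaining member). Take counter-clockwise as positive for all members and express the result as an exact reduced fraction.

30/23

N_ring = 14 + 2·16 = 46
14(ω_s−ω_c) = −46(ω_r−ω_c),  ω_s=0, ω_c=1
ω_r = 1 − (14/46)(0−1) = 30/23
ω_r/ω_c = 30/23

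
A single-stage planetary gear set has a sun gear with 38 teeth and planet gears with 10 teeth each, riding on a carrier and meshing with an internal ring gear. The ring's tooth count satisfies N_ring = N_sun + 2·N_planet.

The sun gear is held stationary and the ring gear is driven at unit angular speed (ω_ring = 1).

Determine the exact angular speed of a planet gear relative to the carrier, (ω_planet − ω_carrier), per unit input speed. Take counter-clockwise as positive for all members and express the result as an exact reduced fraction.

N_ring = 38 + 2·10 = 58
38(ω_s−ω_c) = −58(ω_r−ω_c),  ω_s=0, ω_r=1
38(0−ω_c) = −58(1−ω_c)  ⇒  96ω_c = 58  ⇒  ω_c = 29/48
sun–planet: 38·(0−29/48) = −10·(ω_p−ω_c)  ⇒  ω_p−ω_c = −(38/10)·(-29/48) = 551/240

551/240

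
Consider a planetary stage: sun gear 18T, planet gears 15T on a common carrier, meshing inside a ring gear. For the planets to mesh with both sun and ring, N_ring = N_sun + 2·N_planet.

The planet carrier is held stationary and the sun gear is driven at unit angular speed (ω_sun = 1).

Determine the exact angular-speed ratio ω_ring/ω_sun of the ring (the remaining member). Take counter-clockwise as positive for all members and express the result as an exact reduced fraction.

-3/8

N_ring = 18 + 2·15 = 48
18(ω_s−ω_c) = −48(ω_r−ω_c),  ω_c=0, ω_s=1
ω_r = 0 − (18/48)(1−0) = -3/8
ω_r/ω_s = -3/8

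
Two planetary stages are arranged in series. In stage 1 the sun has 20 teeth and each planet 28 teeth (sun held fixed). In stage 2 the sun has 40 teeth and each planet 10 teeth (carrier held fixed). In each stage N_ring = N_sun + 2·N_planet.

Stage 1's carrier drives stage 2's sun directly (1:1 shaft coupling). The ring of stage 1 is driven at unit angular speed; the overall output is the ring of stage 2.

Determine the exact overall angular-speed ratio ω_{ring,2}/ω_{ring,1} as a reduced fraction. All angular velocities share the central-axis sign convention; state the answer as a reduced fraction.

Stage 1: N_ring = 20 + 2·28 = 76
Stage 1: 20(ω_s−ω_c) = −76(ω_r−ω_c),  ω_s=0, ω_r=1
Stage 1: 20(0−ω_c) = −76(1−ω_c)  ⇒  96ω_c = 76  ⇒  ω_c = 19/24
  ⇒ ω_c¹/ω_r¹ = 19/24
Stage 2: N_ring = 40 + 2·10 = 60
Stage 2: 40(ω_s−ω_c) = −60(ω_r−ω_c),  ω_c=0, ω_s=1
Stage 2: ω_r = 0 − (40/60)(1−0) = -2/3
  ⇒ ω_r²/ω_s² = -2/3
Coupling ω_s² = ω_c¹ ⇒ overall = 19/24 × -2/3 = -19/36

-19/36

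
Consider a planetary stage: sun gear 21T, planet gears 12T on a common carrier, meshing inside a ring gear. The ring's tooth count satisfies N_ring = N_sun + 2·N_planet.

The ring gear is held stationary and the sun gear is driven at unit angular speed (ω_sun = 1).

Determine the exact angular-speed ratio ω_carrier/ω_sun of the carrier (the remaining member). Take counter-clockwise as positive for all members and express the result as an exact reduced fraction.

7/22

N_ring = 21 + 2·12 = 45
21(ω_s−ω_c) = −45(ω_r−ω_c),  ω_r=0, ω_s=1
21(1−ω_c) = −45(0−ω_c)  ⇒  66ω_c = 21  ⇒  ω_c = 7/22
ω_c/ω_s = 7/22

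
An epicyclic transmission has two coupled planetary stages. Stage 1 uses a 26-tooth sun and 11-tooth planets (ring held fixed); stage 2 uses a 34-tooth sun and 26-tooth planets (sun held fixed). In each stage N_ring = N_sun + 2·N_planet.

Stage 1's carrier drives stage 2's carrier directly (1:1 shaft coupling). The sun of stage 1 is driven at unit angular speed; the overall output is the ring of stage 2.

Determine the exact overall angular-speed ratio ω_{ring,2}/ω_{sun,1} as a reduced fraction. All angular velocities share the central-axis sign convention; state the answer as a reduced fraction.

780/1591

Stage 1: N_ring = 26 + 2·11 = 48
Stage 1: 26(ω_s−ω_c) = −48(ω_r−ω_c),  ω_r=0, ω_s=1
Stage 1: 26(1−ω_c) = −48(0−ω_c)  ⇒  74ω_c = 26  ⇒  ω_c = 13/37
  ⇒ ω_c¹/ω_s¹ = 13/37
Stage 2: N_ring = 34 + 2·26 = 86
Stage 2: 34(ω_s−ω_c) = −86(ω_r−ω_c),  ω_s=0, ω_c=1
Stage 2: ω_r = 1 − (34/86)(0−1) = 60/43
  ⇒ ω_r²/ω_c² = 60/43
Coupling ω_c² = ω_c¹ ⇒ overall = 13/37 × 60/43 = 780/1591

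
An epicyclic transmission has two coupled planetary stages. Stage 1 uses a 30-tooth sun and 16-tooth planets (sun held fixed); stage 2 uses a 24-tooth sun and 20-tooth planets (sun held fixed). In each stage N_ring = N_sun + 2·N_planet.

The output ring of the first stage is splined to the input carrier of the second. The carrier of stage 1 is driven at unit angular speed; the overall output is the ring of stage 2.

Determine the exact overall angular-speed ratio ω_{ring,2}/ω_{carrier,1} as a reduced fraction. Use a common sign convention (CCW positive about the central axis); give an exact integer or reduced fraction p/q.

Stage 1: N_ring = 30 + 2·16 = 62
Stage 1: 30(ω_s−ω_c) = −62(ω_r−ω_c),  ω_s=0, ω_c=1
Stage 1: ω_r = 1 − (30/62)(0−1) = 46/31
  ⇒ ω_r¹/ω_c¹ = 46/31
Stage 2: N_ring = 24 + 2·20 = 64
Stage 2: 24(ω_s−ω_c) = −64(ω_r−ω_c),  ω_s=0, ω_c=1
Stage 2: ω_r = 1 − (24/64)(0−1) = 11/8
  ⇒ ω_r²/ω_c² = 11/8
Coupling ω_c² = ω_r¹ ⇒ overall = 46/31 × 11/8 = 253/124

253/124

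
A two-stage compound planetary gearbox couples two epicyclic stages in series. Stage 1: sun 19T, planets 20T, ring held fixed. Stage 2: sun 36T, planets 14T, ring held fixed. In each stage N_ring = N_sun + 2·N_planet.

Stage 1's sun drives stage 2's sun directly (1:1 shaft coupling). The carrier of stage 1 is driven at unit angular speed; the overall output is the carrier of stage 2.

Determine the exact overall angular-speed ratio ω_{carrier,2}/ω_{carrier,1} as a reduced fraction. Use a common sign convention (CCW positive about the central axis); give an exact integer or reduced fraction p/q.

702/475

Stage 1: N_ring = 19 + 2·20 = 59
Stage 1: 19(ω_s−ω_c) = −59(ω_r−ω_c),  ω_r=0, ω_c=1
Stage 1: ω_s = 1 − (59/19)(0−1) = 78/19
  ⇒ ω_s¹/ω_c¹ = 78/19
Stage 2: N_ring = 36 + 2·14 = 64
Stage 2: 36(ω_s−ω_c) = −64(ω_r−ω_c),  ω_r=0, ω_s=1
Stage 2: 36(1−ω_c) = −64(0−ω_c)  ⇒  100ω_c = 36  ⇒  ω_c = 9/25
  ⇒ ω_c²/ω_s² = 9/25
Coupling ω_s² = ω_s¹ ⇒ overall = 78/19 × 9/25 = 702/475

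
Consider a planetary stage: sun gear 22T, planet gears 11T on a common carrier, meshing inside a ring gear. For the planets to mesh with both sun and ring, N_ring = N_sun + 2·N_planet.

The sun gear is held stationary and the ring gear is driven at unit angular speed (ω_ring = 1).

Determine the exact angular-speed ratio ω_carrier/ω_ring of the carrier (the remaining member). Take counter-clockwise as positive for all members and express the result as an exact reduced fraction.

N_ring = 22 + 2·11 = 44
22(ω_s−ω_c) = −44(ω_r−ω_c),  ω_s=0, ω_r=1
22(0−ω_c) = −44(1−ω_c)  ⇒  66ω_c = 44  ⇒  ω_c = 2/3
ω_c/ω_r = 2/3

2/3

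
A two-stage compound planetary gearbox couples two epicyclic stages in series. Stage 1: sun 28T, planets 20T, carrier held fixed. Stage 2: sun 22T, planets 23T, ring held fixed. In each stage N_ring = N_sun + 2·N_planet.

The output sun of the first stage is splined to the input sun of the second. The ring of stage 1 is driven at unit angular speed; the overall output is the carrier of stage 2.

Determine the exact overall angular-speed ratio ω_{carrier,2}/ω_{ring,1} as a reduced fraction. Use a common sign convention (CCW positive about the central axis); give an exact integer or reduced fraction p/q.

Stage 1: N_ring = 28 + 2·20 = 68
Stage 1: 28(ω_s−ω_c) = −68(ω_r−ω_c),  ω_c=0, ω_r=1
Stage 1: ω_s = 0 − (68/28)(1−0) = -17/7
  ⇒ ω_s¹/ω_r¹ = -17/7
Stage 2: N_ring = 22 + 2·23 = 68
Stage 2: 22(ω_s−ω_c) = −68(ω_r−ω_c),  ω_r=0, ω_s=1
Stage 2: 22(1−ω_c) = −68(0−ω_c)  ⇒  90ω_c = 22  ⇒  ω_c = 11/45
  ⇒ ω_c²/ω_s² = 11/45
Coupling ω_s² = ω_s¹ ⇒ overall = -17/7 × 11/45 = -187/315

-187/315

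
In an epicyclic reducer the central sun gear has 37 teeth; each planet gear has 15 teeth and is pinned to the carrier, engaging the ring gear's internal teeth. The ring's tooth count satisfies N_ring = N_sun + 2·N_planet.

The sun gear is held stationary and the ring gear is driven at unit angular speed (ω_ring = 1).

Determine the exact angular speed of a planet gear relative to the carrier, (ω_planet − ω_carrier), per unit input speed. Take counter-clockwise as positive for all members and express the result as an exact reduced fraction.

N_ring = 37 + 2·15 = 67
37(ω_s−ω_c) = −67(ω_r−ω_c),  ω_s=0, ω_r=1
37(0−ω_c) = −67(1−ω_c)  ⇒  104ω_c = 67  ⇒  ω_c = 67/104
sun–planet: 37·(0−67/104) = −15·(ω_p−ω_c)  ⇒  ω_p−ω_c = −(37/15)·(-67/104) = 2479/1560

2479/1560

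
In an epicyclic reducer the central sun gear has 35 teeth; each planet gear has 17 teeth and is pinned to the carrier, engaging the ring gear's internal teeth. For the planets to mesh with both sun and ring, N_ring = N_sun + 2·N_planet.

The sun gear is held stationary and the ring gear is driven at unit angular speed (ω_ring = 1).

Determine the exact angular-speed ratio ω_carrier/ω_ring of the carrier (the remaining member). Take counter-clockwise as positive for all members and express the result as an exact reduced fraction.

69/104

N_ring = 35 + 2·17 = 69
35(ω_s−ω_c) = −69(ω_r−ω_c),  ω_s=0, ω_r=1
35(0−ω_c) = −69(1−ω_c)  ⇒  104ω_c = 69  ⇒  ω_c = 69/104
ω_c/ω_r = 69/104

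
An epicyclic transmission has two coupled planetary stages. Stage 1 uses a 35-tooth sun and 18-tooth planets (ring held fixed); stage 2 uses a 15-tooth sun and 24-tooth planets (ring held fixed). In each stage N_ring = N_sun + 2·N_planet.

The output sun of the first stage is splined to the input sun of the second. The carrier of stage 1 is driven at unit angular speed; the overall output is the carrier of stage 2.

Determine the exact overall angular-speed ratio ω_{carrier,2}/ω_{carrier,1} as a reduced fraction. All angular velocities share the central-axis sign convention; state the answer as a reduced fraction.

53/91

Stage 1: N_ring = 35 + 2·18 = 71
Stage 1: 35(ω_s−ω_c) = −71(ω_r−ω_c),  ω_r=0, ω_c=1
Stage 1: ω_s = 1 − (71/35)(0−1) = 106/35
  ⇒ ω_s¹/ω_c¹ = 106/35
Stage 2: N_ring = 15 + 2·24 = 63
Stage 2: 15(ω_s−ω_c) = −63(ω_r−ω_c),  ω_r=0, ω_s=1
Stage 2: 15(1−ω_c) = −63(0−ω_c)  ⇒  78ω_c = 15  ⇒  ω_c = 5/26
  ⇒ ω_c²/ω_s² = 5/26
Coupling ω_s² = ω_s¹ ⇒ overall = 106/35 × 5/26 = 53/91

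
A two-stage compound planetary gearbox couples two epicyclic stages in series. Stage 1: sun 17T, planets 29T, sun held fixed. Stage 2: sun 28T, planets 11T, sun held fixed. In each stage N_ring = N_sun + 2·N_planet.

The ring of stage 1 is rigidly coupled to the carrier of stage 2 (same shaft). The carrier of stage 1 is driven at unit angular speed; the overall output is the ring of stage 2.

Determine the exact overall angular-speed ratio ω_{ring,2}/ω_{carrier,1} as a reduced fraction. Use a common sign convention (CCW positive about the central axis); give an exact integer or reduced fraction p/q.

Stage 1: N_ring = 17 + 2·29 = 75
Stage 1: 17(ω_s−ω_c) = −75(ω_r−ω_c),  ω_s=0, ω_c=1
Stage 1: ω_r = 1 − (17/75)(0−1) = 92/75
  ⇒ ω_r¹/ω_c¹ = 92/75
Stage 2: N_ring = 28 + 2·11 = 50
Stage 2: 28(ω_s−ω_c) = −50(ω_r−ω_c),  ω_s=0, ω_c=1
Stage 2: ω_r = 1 − (28/50)(0−1) = 39/25
  ⇒ ω_r²/ω_c² = 39/25
Coupling ω_c² = ω_r¹ ⇒ overall = 92/75 × 39/25 = 1196/625

1196/625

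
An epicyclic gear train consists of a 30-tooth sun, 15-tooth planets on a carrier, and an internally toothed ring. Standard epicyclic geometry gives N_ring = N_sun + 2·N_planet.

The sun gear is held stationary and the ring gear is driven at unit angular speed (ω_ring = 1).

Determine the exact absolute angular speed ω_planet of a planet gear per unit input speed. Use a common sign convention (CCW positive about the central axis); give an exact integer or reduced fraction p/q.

N_ring = 30 + 2·15 = 60
30(ω_s−ω_c) = −60(ω_r−ω_c),  ω_s=0, ω_r=1
30(0−ω_c) = −60(1−ω_c)  ⇒  90ω_c = 60  ⇒  ω_c = 2/3
sun–planet: 30·(0−2/3) = −15·(ω_p−ω_c)  ⇒  ω_p−ω_c = −(30/15)·(-2/3) = 4/3
ω_p = 2/3 + 4/3 = 2

2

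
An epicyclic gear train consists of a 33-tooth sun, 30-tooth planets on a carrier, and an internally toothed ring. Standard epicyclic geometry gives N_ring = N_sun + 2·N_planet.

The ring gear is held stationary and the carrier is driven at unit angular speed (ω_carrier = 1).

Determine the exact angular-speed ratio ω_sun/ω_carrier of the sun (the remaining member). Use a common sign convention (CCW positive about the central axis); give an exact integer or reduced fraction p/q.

42/11

N_ring = 33 + 2·30 = 93
33(ω_s−ω_c) = −93(ω_r−ω_c),  ω_r=0, ω_c=1
ω_s = 1 − (93/33)(0−1) = 42/11
ω_s/ω_c = 42/11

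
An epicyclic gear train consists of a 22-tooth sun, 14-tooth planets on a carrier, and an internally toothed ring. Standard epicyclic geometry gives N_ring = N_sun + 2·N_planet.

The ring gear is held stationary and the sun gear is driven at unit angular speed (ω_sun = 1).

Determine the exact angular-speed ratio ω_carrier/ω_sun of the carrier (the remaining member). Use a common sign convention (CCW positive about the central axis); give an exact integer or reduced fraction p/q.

11/36

N_ring = 22 + 2·14 = 50
22(ω_s−ω_c) = −50(ω_r−ω_c),  ω_r=0, ω_s=1
22(1−ω_c) = −50(0−ω_c)  ⇒  72ω_c = 22  ⇒  ω_c = 11/36
ω_c/ω_s = 11/36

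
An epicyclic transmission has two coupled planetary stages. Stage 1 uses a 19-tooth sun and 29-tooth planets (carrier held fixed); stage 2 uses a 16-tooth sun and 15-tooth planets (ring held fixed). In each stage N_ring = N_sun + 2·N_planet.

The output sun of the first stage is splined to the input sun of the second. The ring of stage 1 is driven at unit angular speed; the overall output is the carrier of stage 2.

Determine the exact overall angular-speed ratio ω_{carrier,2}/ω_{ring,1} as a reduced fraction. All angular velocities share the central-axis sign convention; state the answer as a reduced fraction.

-616/589

Stage 1: N_ring = 19 + 2·29 = 77
Stage 1: 19(ω_s−ω_c) = −77(ω_r−ω_c),  ω_c=0, ω_r=1
Stage 1: ω_s = 0 − (77/19)(1−0) = -77/19
  ⇒ ω_s¹/ω_r¹ = -77/19
Stage 2: N_ring = 16 + 2·15 = 46
Stage 2: 16(ω_s−ω_c) = −46(ω_r−ω_c),  ω_r=0, ω_s=1
Stage 2: 16(1−ω_c) = −46(0−ω_c)  ⇒  62ω_c = 16  ⇒  ω_c = 8/31
  ⇒ ω_c²/ω_s² = 8/31
Coupling ω_s² = ω_s¹ ⇒ overall = -77/19 × 8/31 = -616/589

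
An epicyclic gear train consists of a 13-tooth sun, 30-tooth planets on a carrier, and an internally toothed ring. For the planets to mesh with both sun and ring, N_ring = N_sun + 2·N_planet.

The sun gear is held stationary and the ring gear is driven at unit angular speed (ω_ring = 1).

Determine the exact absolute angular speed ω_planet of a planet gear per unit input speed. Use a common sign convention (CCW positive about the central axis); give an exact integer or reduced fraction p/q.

N_ring = 13 + 2·30 = 73
13(ω_s−ω_c) = −73(ω_r−ω_c),  ω_s=0, ω_r=1
13(0−ω_c) = −73(1−ω_c)  ⇒  86ω_c = 73  ⇒  ω_c = 73/86
sun–planet: 13·(0−73/86) = −30·(ω_p−ω_c)  ⇒  ω_p−ω_c = −(13/30)·(-73/86) = 949/2580
ω_p = 73/86 + 949/2580 = 73/60

73/60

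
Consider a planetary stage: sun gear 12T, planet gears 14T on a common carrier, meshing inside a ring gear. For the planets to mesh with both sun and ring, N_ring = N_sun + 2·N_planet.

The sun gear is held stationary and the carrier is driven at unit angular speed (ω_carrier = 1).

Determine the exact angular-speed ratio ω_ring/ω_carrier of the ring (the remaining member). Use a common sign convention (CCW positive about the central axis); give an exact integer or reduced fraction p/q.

N_ring = 12 + 2·14 = 40
12(ω_s−ω_c) = −40(ω_r−ω_c),  ω_s=0, ω_c=1
ω_r = 1 − (12/40)(0−1) = 13/10
ω_r/ω_c = 13/10

13/10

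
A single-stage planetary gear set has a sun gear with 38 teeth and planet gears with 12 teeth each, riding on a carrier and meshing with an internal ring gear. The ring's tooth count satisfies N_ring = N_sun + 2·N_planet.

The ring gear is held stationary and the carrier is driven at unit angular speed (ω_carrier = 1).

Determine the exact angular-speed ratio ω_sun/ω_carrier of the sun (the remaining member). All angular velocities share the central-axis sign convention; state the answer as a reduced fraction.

50/19

N_ring = 38 + 2·12 = 62
38(ω_s−ω_c) = −62(ω_r−ω_c),  ω_r=0, ω_c=1
ω_s = 1 − (62/38)(0−1) = 50/19
ω_s/ω_c = 50/19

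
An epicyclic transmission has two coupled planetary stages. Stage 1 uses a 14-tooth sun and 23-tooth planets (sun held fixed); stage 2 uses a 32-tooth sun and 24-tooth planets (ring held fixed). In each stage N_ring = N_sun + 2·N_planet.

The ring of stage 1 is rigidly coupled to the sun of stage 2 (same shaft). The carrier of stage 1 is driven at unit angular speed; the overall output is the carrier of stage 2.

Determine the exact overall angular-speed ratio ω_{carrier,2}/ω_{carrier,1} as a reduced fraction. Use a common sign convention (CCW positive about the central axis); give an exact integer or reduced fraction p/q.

Stage 1: N_ring = 14 + 2·23 = 60
Stage 1: 14(ω_s−ω_c) = −60(ω_r−ω_c),  ω_s=0, ω_c=1
Stage 1: ω_r = 1 − (14/60)(0−1) = 37/30
  ⇒ ω_r¹/ω_c¹ = 37/30
Stage 2: N_ring = 32 + 2·24 = 80
Stage 2: 32(ω_s−ω_c) = −80(ω_r−ω_c),  ω_r=0, ω_s=1
Stage 2: 32(1−ω_c) = −80(0−ω_c)  ⇒  112ω_c = 32  ⇒  ω_c = 2/7
  ⇒ ω_c²/ω_s² = 2/7
Coupling ω_s² = ω_r¹ ⇒ overall = 37/30 × 2/7 = 37/105

37/105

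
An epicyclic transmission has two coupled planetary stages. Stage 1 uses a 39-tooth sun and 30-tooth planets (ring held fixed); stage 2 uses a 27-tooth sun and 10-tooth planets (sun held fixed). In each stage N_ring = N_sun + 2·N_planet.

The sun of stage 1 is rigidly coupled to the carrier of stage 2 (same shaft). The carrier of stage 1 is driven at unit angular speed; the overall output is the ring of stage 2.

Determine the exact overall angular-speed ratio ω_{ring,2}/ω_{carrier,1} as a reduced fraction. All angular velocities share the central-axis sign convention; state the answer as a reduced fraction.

Stage 1: N_ring = 39 + 2·30 = 99
Stage 1: 39(ω_s−ω_c) = −99(ω_r−ω_c),  ω_r=0, ω_c=1
Stage 1: ω_s = 1 − (99/39)(0−1) = 46/13
  ⇒ ω_s¹/ω_c¹ = 46/13
Stage 2: N_ring = 27 + 2·10 = 47
Stage 2: 27(ω_s−ω_c) = −47(ω_r−ω_c),  ω_s=0, ω_c=1
Stage 2: ω_r = 1 − (27/47)(0−1) = 74/47
  ⇒ ω_r²/ω_c² = 74/47
Coupling ω_c² = ω_s¹ ⇒ overall = 46/13 × 74/47 = 3404/611

3404/611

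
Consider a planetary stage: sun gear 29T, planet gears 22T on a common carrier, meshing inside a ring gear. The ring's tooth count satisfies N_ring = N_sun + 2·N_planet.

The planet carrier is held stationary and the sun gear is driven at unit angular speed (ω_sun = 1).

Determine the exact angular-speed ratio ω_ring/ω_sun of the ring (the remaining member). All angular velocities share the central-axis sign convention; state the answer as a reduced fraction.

N_ring = 29 + 2·22 = 73
29(ω_s−ω_c) = −73(ω_r−ω_c),  ω_c=0, ω_s=1
ω_r = 0 − (29/73)(1−0) = -29/73
ω_r/ω_s = -29/73

-29/73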